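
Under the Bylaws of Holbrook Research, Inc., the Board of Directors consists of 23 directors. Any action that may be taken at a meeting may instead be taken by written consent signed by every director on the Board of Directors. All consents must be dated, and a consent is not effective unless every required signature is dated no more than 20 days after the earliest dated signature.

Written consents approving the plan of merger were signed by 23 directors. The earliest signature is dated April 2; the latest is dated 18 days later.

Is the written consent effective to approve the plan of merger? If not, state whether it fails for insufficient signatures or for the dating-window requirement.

Signatures required: the unanimous vote of 23 — unanimous means all 23, so 23 needed; 23 signed. Sufficient.
Dating window: the latest signature is 18 days after the earliest; the limit is 20 days. Within the window.

Effective — both the signature and dating-window requirements are satisfied.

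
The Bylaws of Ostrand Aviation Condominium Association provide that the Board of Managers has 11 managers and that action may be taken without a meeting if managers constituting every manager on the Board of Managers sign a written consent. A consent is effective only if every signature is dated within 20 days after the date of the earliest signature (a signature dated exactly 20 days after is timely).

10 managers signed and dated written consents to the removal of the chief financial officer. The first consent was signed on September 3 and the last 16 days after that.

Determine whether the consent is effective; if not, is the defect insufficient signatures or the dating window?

Not effective — insufficient signatures.

Signatures required: all of 11 — unanimous means all 11, so 11 needed; 10 signed. Insufficient.
Dating window: the latest signature is 16 days after the earliest; the limit is 20 days. Within the window.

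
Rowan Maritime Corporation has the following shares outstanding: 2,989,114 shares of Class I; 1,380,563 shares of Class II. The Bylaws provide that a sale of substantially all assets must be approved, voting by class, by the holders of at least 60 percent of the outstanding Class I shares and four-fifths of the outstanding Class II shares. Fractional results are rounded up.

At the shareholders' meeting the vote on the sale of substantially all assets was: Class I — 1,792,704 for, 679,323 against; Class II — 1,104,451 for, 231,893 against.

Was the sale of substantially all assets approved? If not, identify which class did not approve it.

Not approved — the Class I shares did not give the required vote.

Class I: 3/5 of 2989114 = 1793468.40, rounded up to 1793469; 1,793,469 required, 1,792,704 in favor — not approved.
Class II: 4/5 of 1380563 = 1104450.40, rounded up to 1104451; 1,104,451 required, 1,104,451 in favor — approved.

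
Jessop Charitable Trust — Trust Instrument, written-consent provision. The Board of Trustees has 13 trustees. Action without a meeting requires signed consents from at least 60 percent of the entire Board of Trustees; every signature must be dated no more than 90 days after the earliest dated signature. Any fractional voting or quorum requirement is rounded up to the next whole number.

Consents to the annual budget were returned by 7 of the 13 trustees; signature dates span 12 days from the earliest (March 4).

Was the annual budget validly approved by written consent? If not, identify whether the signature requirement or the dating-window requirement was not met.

Signatures required: at least 60 percent of 13 — 3/5 of 13 = 7.80, rounded up to 8, so 8 needed; 7 signed. Insufficient.
Dating window: the latest signature is 12 days after the earliest; the limit is 90 days. Within the window.

Not effective — insufficient signatures.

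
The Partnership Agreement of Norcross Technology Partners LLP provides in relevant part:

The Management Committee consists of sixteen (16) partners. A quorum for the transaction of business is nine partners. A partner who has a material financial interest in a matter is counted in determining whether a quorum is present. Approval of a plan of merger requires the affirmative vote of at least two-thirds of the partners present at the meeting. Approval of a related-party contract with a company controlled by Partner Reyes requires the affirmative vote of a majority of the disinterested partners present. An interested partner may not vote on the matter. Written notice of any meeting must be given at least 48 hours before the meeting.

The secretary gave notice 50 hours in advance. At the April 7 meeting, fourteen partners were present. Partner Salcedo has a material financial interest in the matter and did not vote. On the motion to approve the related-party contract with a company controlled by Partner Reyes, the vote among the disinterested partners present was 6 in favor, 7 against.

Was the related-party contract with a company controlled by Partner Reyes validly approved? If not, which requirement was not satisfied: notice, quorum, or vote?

Invalid — vote requirement not satisfied.

Notice: 50 hours given; 48 required (50 ≥ 48). Satisfied.
Quorum: 14 present (interested partners count toward quorum); quorum is 9. Satisfied.
Vote: the related-party contract with a company controlled by Partner Reyes requires a majority of the disinterested partners present (14 − 1 = 13). A majority of 13 is 7, so 7 affirmative votes are needed; 6 voted in favor. Not satisfied.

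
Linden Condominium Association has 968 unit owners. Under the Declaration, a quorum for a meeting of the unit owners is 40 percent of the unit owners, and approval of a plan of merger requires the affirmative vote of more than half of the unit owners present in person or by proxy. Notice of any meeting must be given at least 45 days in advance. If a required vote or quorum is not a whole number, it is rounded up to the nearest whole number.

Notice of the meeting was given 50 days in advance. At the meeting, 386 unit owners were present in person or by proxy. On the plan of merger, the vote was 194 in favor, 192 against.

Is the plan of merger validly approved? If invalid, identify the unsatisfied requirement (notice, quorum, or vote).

Invalid — quorum requirement not satisfied.

Notice: 50 days given; 45 required. Satisfied.
Quorum: 40% of 968 = 387.20, rounded up to 388; 386 present. Not satisfied.
Vote: requires a majority of those present (386); a majority of 386 is 194, so 194 needed; 194 in favor. Satisfied.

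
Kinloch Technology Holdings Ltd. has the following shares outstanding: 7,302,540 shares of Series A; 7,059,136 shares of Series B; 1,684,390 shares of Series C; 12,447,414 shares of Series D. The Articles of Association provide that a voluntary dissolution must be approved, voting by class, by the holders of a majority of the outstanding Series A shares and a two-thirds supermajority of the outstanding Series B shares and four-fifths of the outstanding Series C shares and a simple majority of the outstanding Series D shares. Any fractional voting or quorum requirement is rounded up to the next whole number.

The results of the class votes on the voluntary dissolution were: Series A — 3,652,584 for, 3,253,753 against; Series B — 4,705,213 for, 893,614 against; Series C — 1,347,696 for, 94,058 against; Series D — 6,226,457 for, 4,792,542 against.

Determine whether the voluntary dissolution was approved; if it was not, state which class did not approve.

Not approved — the Series B shares did not give the required vote.

Series A: a majority of 7302540 is 3651271; 3,651,271 required, 3,652,584 in favor — approved.
Series B: 2/3 of 7059136 = 4706090.67, rounded up to 4706091; 4,706,091 required, 4,705,213 in favor — not approved.
Series C: 4/5 of 1684390 = 1347512; 1,347,512 required, 1,347,696 in favor — approved.
Series D: a majority of 12447414 is 6223708; 6,223,708 required, 6,226,457 in favor — approved.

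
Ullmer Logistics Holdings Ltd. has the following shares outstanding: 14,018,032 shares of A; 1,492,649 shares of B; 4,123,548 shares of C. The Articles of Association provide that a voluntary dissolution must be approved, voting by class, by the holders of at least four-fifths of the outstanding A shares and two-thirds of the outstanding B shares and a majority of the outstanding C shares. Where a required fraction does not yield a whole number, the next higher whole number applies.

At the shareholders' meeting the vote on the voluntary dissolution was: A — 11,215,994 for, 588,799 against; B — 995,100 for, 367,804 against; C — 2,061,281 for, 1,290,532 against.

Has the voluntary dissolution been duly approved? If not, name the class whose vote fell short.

A: 4/5 of 14018032 = 11214425.60, rounded up to 11214426; 11,214,426 required, 11,215,994 in favor — approved.
B: 2/3 of 1492649 = 995099.33, rounded up to 995100; 995,100 required, 995,100 in favor — approved.
C: a majority of 4123548 is 2061775; 2,061,775 required, 2,061,281 in favor — not approved.

Not approved — the C shares did not give the required vote.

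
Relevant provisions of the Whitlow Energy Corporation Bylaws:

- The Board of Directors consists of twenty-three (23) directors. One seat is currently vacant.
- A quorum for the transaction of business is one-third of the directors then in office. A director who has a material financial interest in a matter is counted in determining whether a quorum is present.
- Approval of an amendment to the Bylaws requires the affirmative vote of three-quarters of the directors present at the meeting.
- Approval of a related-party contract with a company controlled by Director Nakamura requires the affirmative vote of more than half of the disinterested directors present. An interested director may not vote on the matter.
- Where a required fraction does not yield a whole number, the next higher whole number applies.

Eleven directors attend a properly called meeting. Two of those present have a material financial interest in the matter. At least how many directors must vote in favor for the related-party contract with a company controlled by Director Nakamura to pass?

The related-party contract with a company controlled by Director Nakamura requires a majority of the disinterested directors present (11 − 2 = 9).
A majority of 9 is 5.

5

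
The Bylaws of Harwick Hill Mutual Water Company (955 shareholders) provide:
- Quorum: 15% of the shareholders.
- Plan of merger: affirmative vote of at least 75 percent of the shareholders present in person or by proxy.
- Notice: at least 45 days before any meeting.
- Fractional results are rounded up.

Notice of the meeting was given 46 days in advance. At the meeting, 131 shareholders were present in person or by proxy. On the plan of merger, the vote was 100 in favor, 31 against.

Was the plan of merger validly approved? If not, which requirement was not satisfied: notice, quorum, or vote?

Invalid — quorum requirement not satisfied.

Notice: 46 days given; 45 required. Satisfied.
Quorum: 15% of 955 = 143.25, rounded up to 144; 131 present. Not satisfied.
Vote: requires three-fourths of those present (131); 3/4 of 131 = 98.25, rounded up to 99, so 99 needed; 100 in favor. Satisfied.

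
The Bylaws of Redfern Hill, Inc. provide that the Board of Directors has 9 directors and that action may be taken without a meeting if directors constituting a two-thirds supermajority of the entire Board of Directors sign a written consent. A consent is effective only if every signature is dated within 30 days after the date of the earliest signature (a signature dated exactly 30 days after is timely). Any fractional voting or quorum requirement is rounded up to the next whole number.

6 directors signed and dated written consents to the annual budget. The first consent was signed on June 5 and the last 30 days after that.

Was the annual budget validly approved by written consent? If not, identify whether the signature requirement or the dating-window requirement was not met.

Signatures required: a two-thirds supermajority of 9 — 2/3 of 9 = 6, so 6 needed; 6 signed. Sufficient.
Dating window: the latest signature is 30 days after the earliest; the limit is 30 days. Within the window.

Effective — both the signature and dating-window requirements are satisfied.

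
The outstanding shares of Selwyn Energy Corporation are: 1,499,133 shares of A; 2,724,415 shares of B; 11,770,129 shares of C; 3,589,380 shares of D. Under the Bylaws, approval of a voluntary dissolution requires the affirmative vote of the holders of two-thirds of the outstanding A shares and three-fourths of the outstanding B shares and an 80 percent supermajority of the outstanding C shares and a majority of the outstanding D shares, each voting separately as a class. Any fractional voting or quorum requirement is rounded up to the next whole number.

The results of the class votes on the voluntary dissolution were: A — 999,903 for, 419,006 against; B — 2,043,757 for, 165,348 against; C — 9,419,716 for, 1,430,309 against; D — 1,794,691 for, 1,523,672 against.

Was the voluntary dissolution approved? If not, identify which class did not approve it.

Approved — every class gave the required vote.

A: 2/3 of 1499133 = 999422; 999,422 required, 999,903 in favor — approved.
B: 3/4 of 2724415 = 2043311.25, rounded up to 2043312; 2,043,312 required, 2,043,757 in favor — approved.
C: 4/5 of 11770129 = 9416103.20, rounded up to 9416104; 9,416,104 required, 9,419,716 in favor — approved.
D: a majority of 3589380 is 1794691; 1,794,691 required, 1,794,691 in favor — approved.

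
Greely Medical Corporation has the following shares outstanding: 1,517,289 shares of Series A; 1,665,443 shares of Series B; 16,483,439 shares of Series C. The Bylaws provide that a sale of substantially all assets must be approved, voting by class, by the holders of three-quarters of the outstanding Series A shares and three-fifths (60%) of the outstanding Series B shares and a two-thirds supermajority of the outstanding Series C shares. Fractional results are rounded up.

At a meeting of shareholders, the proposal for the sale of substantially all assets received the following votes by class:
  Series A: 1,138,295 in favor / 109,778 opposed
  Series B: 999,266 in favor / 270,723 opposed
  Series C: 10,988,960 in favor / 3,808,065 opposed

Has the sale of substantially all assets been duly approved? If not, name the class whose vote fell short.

Approved — every class gave the required vote.

Series A: 3/4 of 1517289 = 1137966.75, rounded up to 1137967; 1,137,967 required, 1,138,295 in favor — approved.
Series B: 3/5 of 1665443 = 999265.80, rounded up to 999266; 999,266 required, 999,266 in favor — approved.
Series C: 2/3 of 16483439 = 10988959.33, rounded up to 10988960; 10,988,960 required, 10,988,960 in favor — approved.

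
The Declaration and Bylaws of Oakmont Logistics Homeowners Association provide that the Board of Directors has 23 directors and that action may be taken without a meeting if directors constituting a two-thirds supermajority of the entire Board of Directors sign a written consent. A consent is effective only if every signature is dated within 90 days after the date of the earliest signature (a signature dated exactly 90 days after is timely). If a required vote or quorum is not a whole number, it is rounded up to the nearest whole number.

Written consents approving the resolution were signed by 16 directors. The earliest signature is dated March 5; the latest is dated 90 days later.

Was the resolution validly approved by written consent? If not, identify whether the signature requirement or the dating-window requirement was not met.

Effective — both the signature and dating-window requirements are satisfied.

Signatures required: a two-thirds supermajority of 23 — 2/3 of 23 = 15.33, rounded up to 16, so 16 needed; 16 signed. Sufficient.
Dating window: the latest signature is 90 days after the earliest; the limit is 90 days. Within the window.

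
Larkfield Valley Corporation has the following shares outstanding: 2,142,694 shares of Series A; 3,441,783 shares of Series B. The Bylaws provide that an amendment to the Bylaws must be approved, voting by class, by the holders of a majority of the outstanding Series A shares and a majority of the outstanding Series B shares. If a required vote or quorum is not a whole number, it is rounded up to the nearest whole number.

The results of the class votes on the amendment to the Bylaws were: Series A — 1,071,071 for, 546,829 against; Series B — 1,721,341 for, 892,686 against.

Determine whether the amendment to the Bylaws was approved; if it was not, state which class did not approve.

Series A: a majority of 2142694 is 1071348; 1,071,348 required, 1,071,071 in favor — not approved.
Series B: a majority of 3441783 is 1720892; 1,720,892 required, 1,721,341 in favor — approved.

Not approved — the Series A shares did not give the required vote.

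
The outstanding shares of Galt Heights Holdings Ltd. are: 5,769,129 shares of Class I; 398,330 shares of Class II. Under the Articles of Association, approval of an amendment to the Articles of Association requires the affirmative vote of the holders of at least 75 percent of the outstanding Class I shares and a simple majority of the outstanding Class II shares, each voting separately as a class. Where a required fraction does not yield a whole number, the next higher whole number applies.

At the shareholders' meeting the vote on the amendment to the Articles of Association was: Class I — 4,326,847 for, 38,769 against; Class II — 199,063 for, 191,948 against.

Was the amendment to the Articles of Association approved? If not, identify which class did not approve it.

Class I: 3/4 of 5769129 = 4326846.75, rounded up to 4326847; 4,326,847 required, 4,326,847 in favor — approved.
Class II: a majority of 398330 is 199166; 199,166 required, 199,063 in favor — not approved.

Not approved — the Class II shares did not give the required vote.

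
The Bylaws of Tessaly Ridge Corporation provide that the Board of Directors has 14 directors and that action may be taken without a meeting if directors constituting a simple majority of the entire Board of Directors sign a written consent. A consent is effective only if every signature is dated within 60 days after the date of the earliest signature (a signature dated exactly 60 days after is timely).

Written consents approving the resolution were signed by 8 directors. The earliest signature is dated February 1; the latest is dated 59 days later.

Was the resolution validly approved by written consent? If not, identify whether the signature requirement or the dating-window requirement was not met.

Effective — both the signature and dating-window requirements are satisfied.

Signatures required: a simple majority of 14 — a majority of 14 is 8, so 8 needed; 8 signed. Sufficient.
Dating window: the latest signature is 59 days after the earliest; the limit is 60 days. Within the window.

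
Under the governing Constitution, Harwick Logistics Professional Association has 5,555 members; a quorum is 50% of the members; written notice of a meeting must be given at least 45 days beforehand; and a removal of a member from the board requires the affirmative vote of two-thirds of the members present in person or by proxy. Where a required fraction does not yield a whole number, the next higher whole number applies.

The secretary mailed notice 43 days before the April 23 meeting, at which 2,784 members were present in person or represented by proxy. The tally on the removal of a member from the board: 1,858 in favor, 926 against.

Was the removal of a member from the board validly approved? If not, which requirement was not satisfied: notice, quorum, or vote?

Invalid — notice requirement not satisfied.

Notice: 43 days given; 45 required. Not satisfied.
Quorum: 50% of 5,555 = 2,777.50, rounded up to 2,778; 2,784 present. Satisfied.
Vote: requires two-thirds of those present (2,784); 2/3 of 2784 = 1856, so 1,856 needed; 1,858 in favor. Satisfied.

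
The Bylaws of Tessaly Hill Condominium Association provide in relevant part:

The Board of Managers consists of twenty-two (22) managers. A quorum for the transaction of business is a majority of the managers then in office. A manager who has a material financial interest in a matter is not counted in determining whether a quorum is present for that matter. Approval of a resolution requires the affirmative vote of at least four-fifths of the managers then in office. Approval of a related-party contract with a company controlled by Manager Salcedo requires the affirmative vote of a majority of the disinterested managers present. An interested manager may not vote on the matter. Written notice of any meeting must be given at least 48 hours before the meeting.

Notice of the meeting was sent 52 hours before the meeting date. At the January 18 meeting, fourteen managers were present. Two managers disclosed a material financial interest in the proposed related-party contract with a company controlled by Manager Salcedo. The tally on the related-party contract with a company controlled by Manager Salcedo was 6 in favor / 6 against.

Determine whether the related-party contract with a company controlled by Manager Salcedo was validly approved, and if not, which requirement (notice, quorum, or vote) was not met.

Invalid — vote requirement not satisfied.

Notice: 52 hours given; 48 required (52 ≥ 48). Satisfied.
Quorum: 14 present, but the 2 interested managers do not count, leaving 12. Quorum is 12. Satisfied.
Vote: the related-party contract with a company controlled by Manager Salcedo requires a majority of the disinterested managers present (14 − 2 = 12). A majority of 12 is 7, so 7 affirmative votes are needed; 6 voted in favor. Not satisfied.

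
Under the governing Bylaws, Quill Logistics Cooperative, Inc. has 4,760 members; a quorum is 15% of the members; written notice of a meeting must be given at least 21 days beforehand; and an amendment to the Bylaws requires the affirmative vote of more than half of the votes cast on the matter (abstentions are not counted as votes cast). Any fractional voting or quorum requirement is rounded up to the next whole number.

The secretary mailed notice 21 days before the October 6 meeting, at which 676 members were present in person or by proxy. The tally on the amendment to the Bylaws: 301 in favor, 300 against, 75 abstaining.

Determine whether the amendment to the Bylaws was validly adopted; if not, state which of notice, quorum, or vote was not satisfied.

Notice: 21 days given; 21 required. Satisfied.
Quorum: 15% of 4,760 = 714; 676 present. Not satisfied.
Vote: requires a majority of the votes cast (676 − 75 abstaining = 601); a majority of 601 is 301, so 301 needed; 301 in favor. Satisfied.

Invalid — quorum requirement not satisfied.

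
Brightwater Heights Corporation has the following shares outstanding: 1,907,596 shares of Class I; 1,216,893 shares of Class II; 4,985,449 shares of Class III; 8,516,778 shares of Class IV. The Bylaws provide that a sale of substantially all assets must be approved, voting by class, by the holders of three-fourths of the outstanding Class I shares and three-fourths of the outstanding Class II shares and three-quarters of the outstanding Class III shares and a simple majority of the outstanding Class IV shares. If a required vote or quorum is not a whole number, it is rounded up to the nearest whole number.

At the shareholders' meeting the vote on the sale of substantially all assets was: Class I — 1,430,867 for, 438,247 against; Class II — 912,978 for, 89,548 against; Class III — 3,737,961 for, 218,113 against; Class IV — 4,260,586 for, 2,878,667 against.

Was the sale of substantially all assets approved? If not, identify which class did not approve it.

Not approved — the Class III shares did not give the required vote.

Class I: 3/4 of 1907596 = 1430697; 1,430,697 required, 1,430,867 in favor — approved.
Class II: 3/4 of 1216893 = 912669.75, rounded up to 912670; 912,670 required, 912,978 in favor — approved.
Class III: 3/4 of 4985449 = 3739086.75, rounded up to 3739087; 3,739,087 required, 3,737,961 in favor — not approved.
Class IV: a majority of 8516778 is 4258390; 4,258,390 required, 4,260,586 in favor — approved.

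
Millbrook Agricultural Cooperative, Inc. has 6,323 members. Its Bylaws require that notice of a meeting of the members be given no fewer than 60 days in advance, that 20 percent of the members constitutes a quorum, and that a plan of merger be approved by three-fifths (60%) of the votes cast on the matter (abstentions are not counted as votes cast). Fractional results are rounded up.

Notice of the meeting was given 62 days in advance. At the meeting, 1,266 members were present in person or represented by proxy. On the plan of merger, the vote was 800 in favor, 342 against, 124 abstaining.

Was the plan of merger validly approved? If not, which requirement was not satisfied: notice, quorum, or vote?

Notice: 62 days given; 60 required. Satisfied.
Quorum: 20% of 6,323 = 1,264.60, rounded up to 1,265; 1,266 present. Satisfied.
Vote: requires three-fifths of the votes cast (1,266 − 124 abstaining = 1,142); 3/5 of 1142 = 685.20, rounded up to 686, so 686 needed; 800 in favor. Satisfied.

Valid — all requirements satisfied.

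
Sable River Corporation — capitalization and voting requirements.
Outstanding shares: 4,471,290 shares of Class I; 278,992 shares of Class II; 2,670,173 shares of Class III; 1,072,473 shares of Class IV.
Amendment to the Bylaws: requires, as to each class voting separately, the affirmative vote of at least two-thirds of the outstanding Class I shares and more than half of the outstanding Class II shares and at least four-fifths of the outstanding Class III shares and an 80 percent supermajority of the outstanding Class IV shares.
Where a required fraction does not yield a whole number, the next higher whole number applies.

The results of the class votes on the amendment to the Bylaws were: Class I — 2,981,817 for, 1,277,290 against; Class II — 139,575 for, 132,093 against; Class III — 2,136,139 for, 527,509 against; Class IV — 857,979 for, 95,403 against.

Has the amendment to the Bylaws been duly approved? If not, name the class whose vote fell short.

Approved — every class gave the required vote.

Class I: 2/3 of 4471290 = 2980860; 2,980,860 required, 2,981,817 in favor — approved.
Class II: a majority of 278992 is 139497; 139,497 required, 139,575 in favor — approved.
Class III: 4/5 of 2670173 = 2136138.40, rounded up to 2136139; 2,136,139 required, 2,136,139 in favor — approved.
Class IV: 4/5 of 1072473 = 857978.40, rounded up to 857979; 857,979 required, 857,979 in favor — approved.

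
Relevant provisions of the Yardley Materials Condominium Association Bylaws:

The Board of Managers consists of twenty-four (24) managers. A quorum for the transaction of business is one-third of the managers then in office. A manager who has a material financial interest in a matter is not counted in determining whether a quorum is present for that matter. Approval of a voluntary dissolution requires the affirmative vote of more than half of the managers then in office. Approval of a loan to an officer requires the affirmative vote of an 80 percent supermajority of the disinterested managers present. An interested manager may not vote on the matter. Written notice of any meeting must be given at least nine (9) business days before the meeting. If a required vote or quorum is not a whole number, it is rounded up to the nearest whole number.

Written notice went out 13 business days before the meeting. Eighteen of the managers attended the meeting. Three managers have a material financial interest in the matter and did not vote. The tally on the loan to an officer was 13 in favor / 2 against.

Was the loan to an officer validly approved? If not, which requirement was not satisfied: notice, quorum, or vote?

Valid — all requirements satisfied.

Notice: 13 business days given; 9 required (13 ≥ 9). Satisfied.
Quorum: 18 present, but the 3 interested managers do not count, leaving 15. Quorum is 8. Satisfied.
Vote: the loan to an officer requires four-fifths of the disinterested managers present (18 − 3 = 15). 4/5 of 15 = 12, so 12 affirmative votes are needed; 13 voted in favor. Satisfied.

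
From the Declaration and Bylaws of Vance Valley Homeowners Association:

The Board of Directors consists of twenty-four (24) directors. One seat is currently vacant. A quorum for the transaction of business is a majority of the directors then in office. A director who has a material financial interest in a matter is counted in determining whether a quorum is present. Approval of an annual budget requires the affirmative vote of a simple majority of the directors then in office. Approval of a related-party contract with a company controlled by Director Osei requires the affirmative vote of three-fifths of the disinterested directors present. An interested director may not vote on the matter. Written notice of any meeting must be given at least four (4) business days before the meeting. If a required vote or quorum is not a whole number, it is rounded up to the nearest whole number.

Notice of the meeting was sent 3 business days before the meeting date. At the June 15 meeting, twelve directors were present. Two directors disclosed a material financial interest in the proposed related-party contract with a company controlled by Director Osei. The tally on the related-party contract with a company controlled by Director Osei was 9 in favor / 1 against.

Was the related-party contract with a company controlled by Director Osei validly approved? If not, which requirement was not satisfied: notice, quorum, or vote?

Notice: 3 business days given; 4 required (3 < 4). Not satisfied.
Quorum: 12 present (interested directors count toward quorum); quorum is 12. Satisfied.
Vote: the related-party contract with a company controlled by Director Osei requires three-fifths of the disinterested directors present (12 − 2 = 10). 3/5 of 10 = 6, so 6 affirmative votes are needed; 9 voted in favor. Satisfied.

Invalid — notice requirement not satisfied.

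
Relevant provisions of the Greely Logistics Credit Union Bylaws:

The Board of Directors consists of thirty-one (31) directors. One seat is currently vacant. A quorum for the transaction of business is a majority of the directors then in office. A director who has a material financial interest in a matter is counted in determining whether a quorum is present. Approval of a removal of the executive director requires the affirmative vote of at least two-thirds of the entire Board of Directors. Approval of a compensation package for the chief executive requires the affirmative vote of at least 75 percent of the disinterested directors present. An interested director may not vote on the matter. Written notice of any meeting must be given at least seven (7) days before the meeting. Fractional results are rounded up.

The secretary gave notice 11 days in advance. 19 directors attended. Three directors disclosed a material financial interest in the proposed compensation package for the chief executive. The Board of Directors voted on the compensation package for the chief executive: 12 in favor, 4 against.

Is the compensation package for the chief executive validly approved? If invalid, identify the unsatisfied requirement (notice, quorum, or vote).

Notice: 11 days given; 7 required (11 ≥ 7). Satisfied.
Quorum: 19 present (interested directors count toward quorum); quorum is 16. Satisfied.
Vote: the compensation package for the chief executive requires three-fourths of the disinterested directors present (19 − 3 = 16). 3/4 of 16 = 12, so 12 affirmative votes are needed; 12 voted in favor. Satisfied.

Valid — all requirements satisfied.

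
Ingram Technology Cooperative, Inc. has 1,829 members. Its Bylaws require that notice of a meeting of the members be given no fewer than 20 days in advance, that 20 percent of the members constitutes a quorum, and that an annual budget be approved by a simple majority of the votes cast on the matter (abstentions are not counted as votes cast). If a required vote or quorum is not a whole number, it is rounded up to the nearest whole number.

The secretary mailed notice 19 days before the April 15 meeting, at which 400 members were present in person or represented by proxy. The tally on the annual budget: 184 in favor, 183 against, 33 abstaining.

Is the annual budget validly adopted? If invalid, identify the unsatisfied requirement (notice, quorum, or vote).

Notice: 19 days given; 20 required. Not satisfied.
Quorum: 20% of 1,829 = 365.80, rounded up to 366; 400 present. Satisfied.
Vote: requires a majority of the votes cast (400 − 33 abstaining = 367); a majority of 367 is 184, so 184 needed; 184 in favor. Satisfied.

Invalid — notice requirement not satisfied.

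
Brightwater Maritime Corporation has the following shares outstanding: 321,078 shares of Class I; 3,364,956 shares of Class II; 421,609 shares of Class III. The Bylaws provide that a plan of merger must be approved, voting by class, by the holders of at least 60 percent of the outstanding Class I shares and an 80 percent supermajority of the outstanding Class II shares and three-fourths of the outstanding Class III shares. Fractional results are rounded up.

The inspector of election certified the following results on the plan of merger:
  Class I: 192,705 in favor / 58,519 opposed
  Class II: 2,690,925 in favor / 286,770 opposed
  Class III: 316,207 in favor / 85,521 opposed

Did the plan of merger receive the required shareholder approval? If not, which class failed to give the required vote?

Class I: 3/5 of 321078 = 192646.80, rounded up to 192647; 192,647 required, 192,705 in favor — approved.
Class II: 4/5 of 3364956 = 2691964.80, rounded up to 2691965; 2,691,965 required, 2,690,925 in favor — not approved.
Class III: 3/4 of 421609 = 316206.75, rounded up to 316207; 316,207 required, 316,207 in favor — approved.

Not approved — the Class II shares did not give the required vote.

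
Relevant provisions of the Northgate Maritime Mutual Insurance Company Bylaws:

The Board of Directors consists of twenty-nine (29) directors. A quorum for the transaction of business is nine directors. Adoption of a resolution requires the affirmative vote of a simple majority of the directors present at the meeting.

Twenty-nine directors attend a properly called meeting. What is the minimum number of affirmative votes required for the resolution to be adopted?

The resolution requires a majority of the directors present (29).
A majority of 29 is 15.

15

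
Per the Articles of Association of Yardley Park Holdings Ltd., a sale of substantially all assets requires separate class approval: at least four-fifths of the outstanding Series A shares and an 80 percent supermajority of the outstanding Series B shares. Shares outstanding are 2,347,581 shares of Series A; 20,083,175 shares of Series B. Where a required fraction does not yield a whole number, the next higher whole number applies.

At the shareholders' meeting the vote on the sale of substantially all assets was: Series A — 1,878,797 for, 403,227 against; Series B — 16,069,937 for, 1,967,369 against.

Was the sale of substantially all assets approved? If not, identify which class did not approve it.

Approved — every class gave the required vote.

Series A: 4/5 of 2347581 = 1878064.80, rounded up to 1878065; 1,878,065 required, 1,878,797 in favor — approved.
Series B: 4/5 of 20083175 = 16066540; 16,066,540 required, 16,069,937 in favor — approved.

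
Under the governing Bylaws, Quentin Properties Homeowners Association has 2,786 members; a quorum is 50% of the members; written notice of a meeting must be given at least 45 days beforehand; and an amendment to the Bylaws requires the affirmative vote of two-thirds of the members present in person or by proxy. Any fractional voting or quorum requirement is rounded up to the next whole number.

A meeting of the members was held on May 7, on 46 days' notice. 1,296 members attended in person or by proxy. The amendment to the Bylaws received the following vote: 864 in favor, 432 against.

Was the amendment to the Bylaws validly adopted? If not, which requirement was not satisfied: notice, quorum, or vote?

Notice: 46 days given; 45 required. Satisfied.
Quorum: 50% of 2,786 = 1,393; 1,296 present. Not satisfied.
Vote: requires two-thirds of those present (1,296); 2/3 of 1296 = 864, so 864 needed; 864 in favor. Satisfied.

Invalid — quorum requirement not satisfied.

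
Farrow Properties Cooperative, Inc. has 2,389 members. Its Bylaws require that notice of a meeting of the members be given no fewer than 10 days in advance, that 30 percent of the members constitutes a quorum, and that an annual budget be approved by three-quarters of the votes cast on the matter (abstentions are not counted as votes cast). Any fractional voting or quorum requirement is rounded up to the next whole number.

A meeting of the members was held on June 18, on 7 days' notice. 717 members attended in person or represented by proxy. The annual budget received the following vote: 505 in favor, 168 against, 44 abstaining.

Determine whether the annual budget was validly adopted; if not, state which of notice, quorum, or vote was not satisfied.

Notice: 7 days given; 10 required. Not satisfied.
Quorum: 30% of 2,389 = 716.70, rounded up to 717; 717 present. Satisfied.
Vote: requires three-fourths of the votes cast (717 − 44 abstaining = 673); 3/4 of 673 = 504.75, rounded up to 505, so 505 needed; 505 in favor. Satisfied.

Invalid — notice requirement not satisfied.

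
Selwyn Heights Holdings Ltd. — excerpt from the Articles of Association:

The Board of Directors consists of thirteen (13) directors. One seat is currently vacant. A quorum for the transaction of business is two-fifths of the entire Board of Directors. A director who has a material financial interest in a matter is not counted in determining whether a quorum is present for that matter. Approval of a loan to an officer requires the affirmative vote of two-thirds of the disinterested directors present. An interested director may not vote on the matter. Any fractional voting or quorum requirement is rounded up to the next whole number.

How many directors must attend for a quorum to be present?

6

2/5 of 13 = 5.20, rounded up to 6.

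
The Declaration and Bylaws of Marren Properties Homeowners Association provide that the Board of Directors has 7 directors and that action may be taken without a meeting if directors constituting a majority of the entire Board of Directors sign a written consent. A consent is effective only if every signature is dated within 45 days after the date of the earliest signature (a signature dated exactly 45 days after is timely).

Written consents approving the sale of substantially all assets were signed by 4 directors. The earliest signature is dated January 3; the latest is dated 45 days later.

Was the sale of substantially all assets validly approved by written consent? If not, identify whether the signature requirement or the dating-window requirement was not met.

Effective — both the signature and dating-window requirements are satisfied.

Signatures required: a majority of 7 — a majority of 7 is 4, so 4 needed; 4 signed. Sufficient.
Dating window: the latest signature is 45 days after the earliest; the limit is 45 days. Within the window.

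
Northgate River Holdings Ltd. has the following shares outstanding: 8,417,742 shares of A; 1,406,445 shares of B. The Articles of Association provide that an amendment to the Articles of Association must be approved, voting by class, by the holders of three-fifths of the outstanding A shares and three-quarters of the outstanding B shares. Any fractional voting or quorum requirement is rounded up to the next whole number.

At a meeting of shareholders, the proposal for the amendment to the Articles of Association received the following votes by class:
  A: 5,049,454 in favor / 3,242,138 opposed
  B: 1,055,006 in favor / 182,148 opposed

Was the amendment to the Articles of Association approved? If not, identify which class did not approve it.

A: 3/5 of 8417742 = 5050645.20, rounded up to 5050646; 5,050,646 required, 5,049,454 in favor — not approved.
B: 3/4 of 1406445 = 1054833.75, rounded up to 1054834; 1,054,834 required, 1,055,006 in favor — approved.

Not approved — the A shares did not give the required vote.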